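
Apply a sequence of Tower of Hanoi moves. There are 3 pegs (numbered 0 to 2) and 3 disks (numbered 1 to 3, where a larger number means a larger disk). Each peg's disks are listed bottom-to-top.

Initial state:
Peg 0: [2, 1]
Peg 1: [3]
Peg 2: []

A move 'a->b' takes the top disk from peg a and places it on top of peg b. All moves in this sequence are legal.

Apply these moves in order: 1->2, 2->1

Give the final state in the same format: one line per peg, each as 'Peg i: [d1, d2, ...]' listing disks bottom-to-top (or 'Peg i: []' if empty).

After move 1 (1->2):
Peg 0: [2, 1]
Peg 1: []
Peg 2: [3]

After move 2 (2->1):
Peg 0: [2, 1]
Peg 1: [3]
Peg 2: []

Answer: Peg 0: [2, 1]
Peg 1: [3]
Peg 2: []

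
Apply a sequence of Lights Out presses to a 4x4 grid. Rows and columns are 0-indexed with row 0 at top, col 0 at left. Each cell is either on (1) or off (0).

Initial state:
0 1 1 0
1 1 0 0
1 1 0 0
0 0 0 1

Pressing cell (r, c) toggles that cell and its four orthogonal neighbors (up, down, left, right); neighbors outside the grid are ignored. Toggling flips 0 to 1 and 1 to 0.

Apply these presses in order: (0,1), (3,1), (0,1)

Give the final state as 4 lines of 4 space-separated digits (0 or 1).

After press 1 at (0,1):
1 0 0 0
1 0 0 0
1 1 0 0
0 0 0 1

After press 2 at (3,1):
1 0 0 0
1 0 0 0
1 0 0 0
1 1 1 1

After press 3 at (0,1):
0 1 1 0
1 1 0 0
1 0 0 0
1 1 1 1

Answer: 0 1 1 0
1 1 0 0
1 0 0 0
1 1 1 1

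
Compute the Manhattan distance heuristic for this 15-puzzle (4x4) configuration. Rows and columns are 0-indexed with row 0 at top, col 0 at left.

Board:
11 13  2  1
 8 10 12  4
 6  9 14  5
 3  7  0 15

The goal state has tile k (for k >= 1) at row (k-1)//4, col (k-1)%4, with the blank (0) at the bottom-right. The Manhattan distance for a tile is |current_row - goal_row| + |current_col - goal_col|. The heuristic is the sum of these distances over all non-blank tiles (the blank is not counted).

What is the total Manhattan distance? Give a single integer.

Answer: 37

Derivation:
Tile 11: at (0,0), goal (2,2), distance |0-2|+|0-2| = 4
Tile 13: at (0,1), goal (3,0), distance |0-3|+|1-0| = 4
Tile 2: at (0,2), goal (0,1), distance |0-0|+|2-1| = 1
Tile 1: at (0,3), goal (0,0), distance |0-0|+|3-0| = 3
Tile 8: at (1,0), goal (1,3), distance |1-1|+|0-3| = 3
Tile 10: at (1,1), goal (2,1), distance |1-2|+|1-1| = 1
Tile 12: at (1,2), goal (2,3), distance |1-2|+|2-3| = 2
Tile 4: at (1,3), goal (0,3), distance |1-0|+|3-3| = 1
Tile 6: at (2,0), goal (1,1), distance |2-1|+|0-1| = 2
Tile 9: at (2,1), goal (2,0), distance |2-2|+|1-0| = 1
Tile 14: at (2,2), goal (3,1), distance |2-3|+|2-1| = 2
Tile 5: at (2,3), goal (1,0), distance |2-1|+|3-0| = 4
Tile 3: at (3,0), goal (0,2), distance |3-0|+|0-2| = 5
Tile 7: at (3,1), goal (1,2), distance |3-1|+|1-2| = 3
Tile 15: at (3,3), goal (3,2), distance |3-3|+|3-2| = 1
Sum: 4 + 4 + 1 + 3 + 3 + 1 + 2 + 1 + 2 + 1 + 2 + 4 + 5 + 3 + 1 = 37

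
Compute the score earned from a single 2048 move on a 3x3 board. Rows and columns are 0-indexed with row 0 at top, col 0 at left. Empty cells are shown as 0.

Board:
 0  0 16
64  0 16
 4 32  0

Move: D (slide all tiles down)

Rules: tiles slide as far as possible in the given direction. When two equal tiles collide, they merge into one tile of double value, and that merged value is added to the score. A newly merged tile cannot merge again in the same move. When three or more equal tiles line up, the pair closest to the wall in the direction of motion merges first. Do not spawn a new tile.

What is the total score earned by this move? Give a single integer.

Answer: 32

Derivation:
Slide down:
col 0: [0, 64, 4] -> [0, 64, 4]  score +0 (running 0)
col 1: [0, 0, 32] -> [0, 0, 32]  score +0 (running 0)
col 2: [16, 16, 0] -> [0, 0, 32]  score +32 (running 32)
Board after move:
 0  0  0
64  0  0
 4 32 32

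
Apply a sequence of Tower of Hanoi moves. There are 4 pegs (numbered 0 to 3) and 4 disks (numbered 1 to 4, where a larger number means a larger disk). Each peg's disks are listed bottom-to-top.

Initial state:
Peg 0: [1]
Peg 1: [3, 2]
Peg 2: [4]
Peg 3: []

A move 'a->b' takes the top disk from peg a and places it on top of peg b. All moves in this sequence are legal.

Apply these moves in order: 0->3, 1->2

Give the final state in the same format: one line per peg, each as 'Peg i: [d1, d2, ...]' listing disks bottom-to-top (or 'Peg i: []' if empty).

After move 1 (0->3):
Peg 0: []
Peg 1: [3, 2]
Peg 2: [4]
Peg 3: [1]

After move 2 (1->2):
Peg 0: []
Peg 1: [3]
Peg 2: [4, 2]
Peg 3: [1]

Answer: Peg 0: []
Peg 1: [3]
Peg 2: [4, 2]
Peg 3: [1]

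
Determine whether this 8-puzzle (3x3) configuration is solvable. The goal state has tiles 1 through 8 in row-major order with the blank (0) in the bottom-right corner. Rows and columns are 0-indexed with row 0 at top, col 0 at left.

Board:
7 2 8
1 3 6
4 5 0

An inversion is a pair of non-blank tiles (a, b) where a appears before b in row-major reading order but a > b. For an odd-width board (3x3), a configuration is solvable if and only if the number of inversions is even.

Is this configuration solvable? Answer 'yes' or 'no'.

Answer: yes

Derivation:
Inversions (pairs i<j in row-major order where tile[i] > tile[j] > 0): 14
14 is even, so the puzzle is solvable.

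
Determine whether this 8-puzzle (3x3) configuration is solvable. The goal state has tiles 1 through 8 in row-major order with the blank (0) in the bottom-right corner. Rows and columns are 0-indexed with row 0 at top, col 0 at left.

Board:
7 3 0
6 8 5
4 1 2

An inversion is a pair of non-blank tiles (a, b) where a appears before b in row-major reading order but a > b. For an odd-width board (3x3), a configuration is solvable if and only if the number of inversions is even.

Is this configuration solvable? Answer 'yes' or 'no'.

Inversions (pairs i<j in row-major order where tile[i] > tile[j] > 0): 21
21 is odd, so the puzzle is not solvable.

Answer: no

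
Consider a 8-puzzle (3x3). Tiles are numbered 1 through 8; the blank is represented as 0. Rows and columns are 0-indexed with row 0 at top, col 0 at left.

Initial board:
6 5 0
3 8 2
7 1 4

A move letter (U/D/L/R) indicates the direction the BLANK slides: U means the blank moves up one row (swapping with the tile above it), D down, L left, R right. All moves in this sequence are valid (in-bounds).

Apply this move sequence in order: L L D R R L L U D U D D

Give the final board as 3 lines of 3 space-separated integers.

Answer: 3 6 5
7 8 2
0 1 4

Derivation:
After move 1 (L):
6 0 5
3 8 2
7 1 4

After move 2 (L):
0 6 5
3 8 2
7 1 4

After move 3 (D):
3 6 5
0 8 2
7 1 4

After move 4 (R):
3 6 5
8 0 2
7 1 4

After move 5 (R):
3 6 5
8 2 0
7 1 4

After move 6 (L):
3 6 5
8 0 2
7 1 4

After move 7 (L):
3 6 5
0 8 2
7 1 4

After move 8 (U):
0 6 5
3 8 2
7 1 4

After move 9 (D):
3 6 5
0 8 2
7 1 4

After move 10 (U):
0 6 5
3 8 2
7 1 4

After move 11 (D):
3 6 5
0 8 2
7 1 4

After move 12 (D):
3 6 5
7 8 2
0 1 4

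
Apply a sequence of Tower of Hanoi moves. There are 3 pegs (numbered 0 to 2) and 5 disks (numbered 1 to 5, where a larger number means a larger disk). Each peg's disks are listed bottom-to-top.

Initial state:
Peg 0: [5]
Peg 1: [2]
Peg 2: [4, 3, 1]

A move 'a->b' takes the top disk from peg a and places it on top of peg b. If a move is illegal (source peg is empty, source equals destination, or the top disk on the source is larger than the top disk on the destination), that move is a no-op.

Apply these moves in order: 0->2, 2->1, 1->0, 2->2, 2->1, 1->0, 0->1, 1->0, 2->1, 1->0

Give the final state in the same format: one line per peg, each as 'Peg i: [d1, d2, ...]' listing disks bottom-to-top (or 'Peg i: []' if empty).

Answer: Peg 0: [5, 1]
Peg 1: [2]
Peg 2: [4, 3]

Derivation:
After move 1 (0->2):
Peg 0: [5]
Peg 1: [2]
Peg 2: [4, 3, 1]

After move 2 (2->1):
Peg 0: [5]
Peg 1: [2, 1]
Peg 2: [4, 3]

After move 3 (1->0):
Peg 0: [5, 1]
Peg 1: [2]
Peg 2: [4, 3]

After move 4 (2->2):
Peg 0: [5, 1]
Peg 1: [2]
Peg 2: [4, 3]

After move 5 (2->1):
Peg 0: [5, 1]
Peg 1: [2]
Peg 2: [4, 3]

After move 6 (1->0):
Peg 0: [5, 1]
Peg 1: [2]
Peg 2: [4, 3]

After move 7 (0->1):
Peg 0: [5]
Peg 1: [2, 1]
Peg 2: [4, 3]

After move 8 (1->0):
Peg 0: [5, 1]
Peg 1: [2]
Peg 2: [4, 3]

After move 9 (2->1):
Peg 0: [5, 1]
Peg 1: [2]
Peg 2: [4, 3]

After move 10 (1->0):
Peg 0: [5, 1]
Peg 1: [2]
Peg 2: [4, 3]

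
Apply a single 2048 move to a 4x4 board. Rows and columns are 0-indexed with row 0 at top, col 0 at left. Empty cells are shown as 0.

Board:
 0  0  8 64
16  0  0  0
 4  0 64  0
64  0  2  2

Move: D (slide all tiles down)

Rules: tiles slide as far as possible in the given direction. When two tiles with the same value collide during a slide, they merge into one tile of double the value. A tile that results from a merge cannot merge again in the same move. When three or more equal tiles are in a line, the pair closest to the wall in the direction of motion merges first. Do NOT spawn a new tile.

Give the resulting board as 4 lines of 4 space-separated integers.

Answer:  0  0  0  0
16  0  8  0
 4  0 64 64
64  0  2  2

Derivation:
Slide down:
col 0: [0, 16, 4, 64] -> [0, 16, 4, 64]
col 1: [0, 0, 0, 0] -> [0, 0, 0, 0]
col 2: [8, 0, 64, 2] -> [0, 8, 64, 2]
col 3: [64, 0, 0, 2] -> [0, 0, 64, 2]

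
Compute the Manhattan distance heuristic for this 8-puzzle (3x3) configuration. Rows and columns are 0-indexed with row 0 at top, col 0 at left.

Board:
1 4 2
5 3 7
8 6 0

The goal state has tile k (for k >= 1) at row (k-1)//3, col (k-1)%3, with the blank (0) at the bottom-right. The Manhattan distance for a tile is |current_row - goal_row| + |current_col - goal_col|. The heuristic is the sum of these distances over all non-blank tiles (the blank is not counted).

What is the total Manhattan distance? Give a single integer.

Answer: 12

Derivation:
Tile 1: at (0,0), goal (0,0), distance |0-0|+|0-0| = 0
Tile 4: at (0,1), goal (1,0), distance |0-1|+|1-0| = 2
Tile 2: at (0,2), goal (0,1), distance |0-0|+|2-1| = 1
Tile 5: at (1,0), goal (1,1), distance |1-1|+|0-1| = 1
Tile 3: at (1,1), goal (0,2), distance |1-0|+|1-2| = 2
Tile 7: at (1,2), goal (2,0), distance |1-2|+|2-0| = 3
Tile 8: at (2,0), goal (2,1), distance |2-2|+|0-1| = 1
Tile 6: at (2,1), goal (1,2), distance |2-1|+|1-2| = 2
Sum: 0 + 2 + 1 + 1 + 2 + 3 + 1 + 2 = 12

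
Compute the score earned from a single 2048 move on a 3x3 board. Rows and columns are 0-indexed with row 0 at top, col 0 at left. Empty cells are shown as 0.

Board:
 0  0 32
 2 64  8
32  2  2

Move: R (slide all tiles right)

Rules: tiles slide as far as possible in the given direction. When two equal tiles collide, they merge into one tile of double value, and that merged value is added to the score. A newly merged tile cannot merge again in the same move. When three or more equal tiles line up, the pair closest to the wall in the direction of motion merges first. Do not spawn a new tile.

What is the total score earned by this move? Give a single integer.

Answer: 4

Derivation:
Slide right:
row 0: [0, 0, 32] -> [0, 0, 32]  score +0 (running 0)
row 1: [2, 64, 8] -> [2, 64, 8]  score +0 (running 0)
row 2: [32, 2, 2] -> [0, 32, 4]  score +4 (running 4)
Board after move:
 0  0 32
 2 64  8
 0 32  4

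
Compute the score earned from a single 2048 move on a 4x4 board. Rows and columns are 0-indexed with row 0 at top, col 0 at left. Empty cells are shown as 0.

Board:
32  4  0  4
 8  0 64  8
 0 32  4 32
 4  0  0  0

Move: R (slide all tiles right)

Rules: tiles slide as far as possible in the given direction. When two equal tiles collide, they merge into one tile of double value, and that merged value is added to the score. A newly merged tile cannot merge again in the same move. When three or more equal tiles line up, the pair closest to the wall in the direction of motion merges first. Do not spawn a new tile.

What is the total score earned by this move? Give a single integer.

Slide right:
row 0: [32, 4, 0, 4] -> [0, 0, 32, 8]  score +8 (running 8)
row 1: [8, 0, 64, 8] -> [0, 8, 64, 8]  score +0 (running 8)
row 2: [0, 32, 4, 32] -> [0, 32, 4, 32]  score +0 (running 8)
row 3: [4, 0, 0, 0] -> [0, 0, 0, 4]  score +0 (running 8)
Board after move:
 0  0 32  8
 0  8 64  8
 0 32  4 32
 0  0  0  4

Answer: 8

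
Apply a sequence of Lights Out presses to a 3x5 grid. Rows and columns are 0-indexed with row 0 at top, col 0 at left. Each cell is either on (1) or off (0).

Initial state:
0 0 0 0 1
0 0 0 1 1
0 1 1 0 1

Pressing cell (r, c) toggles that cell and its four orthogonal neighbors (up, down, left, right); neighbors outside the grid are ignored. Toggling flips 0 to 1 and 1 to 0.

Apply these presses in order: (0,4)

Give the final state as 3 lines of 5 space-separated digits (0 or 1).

After press 1 at (0,4):
0 0 0 1 0
0 0 0 1 0
0 1 1 0 1

Answer: 0 0 0 1 0
0 0 0 1 0
0 1 1 0 1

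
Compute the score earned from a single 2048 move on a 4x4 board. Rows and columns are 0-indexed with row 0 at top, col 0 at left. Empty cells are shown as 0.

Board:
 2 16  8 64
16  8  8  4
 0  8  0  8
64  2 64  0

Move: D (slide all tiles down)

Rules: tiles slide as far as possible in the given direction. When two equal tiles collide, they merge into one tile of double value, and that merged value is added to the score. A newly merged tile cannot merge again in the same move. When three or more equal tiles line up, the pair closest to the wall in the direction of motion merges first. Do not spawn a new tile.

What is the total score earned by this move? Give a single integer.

Slide down:
col 0: [2, 16, 0, 64] -> [0, 2, 16, 64]  score +0 (running 0)
col 1: [16, 8, 8, 2] -> [0, 16, 16, 2]  score +16 (running 16)
col 2: [8, 8, 0, 64] -> [0, 0, 16, 64]  score +16 (running 32)
col 3: [64, 4, 8, 0] -> [0, 64, 4, 8]  score +0 (running 32)
Board after move:
 0  0  0  0
 2 16  0 64
16 16 16  4
64  2 64  8

Answer: 32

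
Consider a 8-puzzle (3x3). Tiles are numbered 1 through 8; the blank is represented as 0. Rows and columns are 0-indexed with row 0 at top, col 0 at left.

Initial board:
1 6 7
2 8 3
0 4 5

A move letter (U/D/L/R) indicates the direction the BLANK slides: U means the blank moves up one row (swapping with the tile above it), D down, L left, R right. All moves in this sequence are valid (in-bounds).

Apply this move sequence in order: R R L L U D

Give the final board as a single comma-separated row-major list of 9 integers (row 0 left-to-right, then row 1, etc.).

Answer: 1, 6, 7, 2, 8, 3, 0, 4, 5

Derivation:
After move 1 (R):
1 6 7
2 8 3
4 0 5

After move 2 (R):
1 6 7
2 8 3
4 5 0

After move 3 (L):
1 6 7
2 8 3
4 0 5

After move 4 (L):
1 6 7
2 8 3
0 4 5

After move 5 (U):
1 6 7
0 8 3
2 4 5

After move 6 (D):
1 6 7
2 8 3
0 4 5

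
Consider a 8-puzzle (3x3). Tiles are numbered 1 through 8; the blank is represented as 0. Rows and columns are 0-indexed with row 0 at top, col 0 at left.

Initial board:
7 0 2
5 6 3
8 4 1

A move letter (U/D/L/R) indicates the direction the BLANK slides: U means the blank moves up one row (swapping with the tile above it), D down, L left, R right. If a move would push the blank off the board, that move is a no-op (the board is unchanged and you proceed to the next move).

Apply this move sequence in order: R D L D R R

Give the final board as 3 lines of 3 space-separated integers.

Answer: 7 2 3
5 4 6
8 1 0

Derivation:
After move 1 (R):
7 2 0
5 6 3
8 4 1

After move 2 (D):
7 2 3
5 6 0
8 4 1

After move 3 (L):
7 2 3
5 0 6
8 4 1

After move 4 (D):
7 2 3
5 4 6
8 0 1

After move 5 (R):
7 2 3
5 4 6
8 1 0

After move 6 (R):
7 2 3
5 4 6
8 1 0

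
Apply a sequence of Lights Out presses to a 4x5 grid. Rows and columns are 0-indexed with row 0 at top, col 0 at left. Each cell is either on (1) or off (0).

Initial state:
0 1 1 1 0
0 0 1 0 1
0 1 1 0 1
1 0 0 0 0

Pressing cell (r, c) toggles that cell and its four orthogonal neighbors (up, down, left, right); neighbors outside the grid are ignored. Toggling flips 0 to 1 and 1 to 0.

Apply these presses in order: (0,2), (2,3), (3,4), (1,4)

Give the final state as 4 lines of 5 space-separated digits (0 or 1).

After press 1 at (0,2):
0 0 0 0 0
0 0 0 0 1
0 1 1 0 1
1 0 0 0 0

After press 2 at (2,3):
0 0 0 0 0
0 0 0 1 1
0 1 0 1 0
1 0 0 1 0

After press 3 at (3,4):
0 0 0 0 0
0 0 0 1 1
0 1 0 1 1
1 0 0 0 1

After press 4 at (1,4):
0 0 0 0 1
0 0 0 0 0
0 1 0 1 0
1 0 0 0 1

Answer: 0 0 0 0 1
0 0 0 0 0
0 1 0 1 0
1 0 0 0 1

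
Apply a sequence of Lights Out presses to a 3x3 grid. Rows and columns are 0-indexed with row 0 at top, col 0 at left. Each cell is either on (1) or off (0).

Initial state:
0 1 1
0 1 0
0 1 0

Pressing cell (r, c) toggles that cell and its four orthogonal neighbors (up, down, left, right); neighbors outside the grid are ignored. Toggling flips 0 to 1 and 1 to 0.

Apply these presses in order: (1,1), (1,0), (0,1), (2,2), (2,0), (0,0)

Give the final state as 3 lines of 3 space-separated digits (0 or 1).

After press 1 at (1,1):
0 0 1
1 0 1
0 0 0

After press 2 at (1,0):
1 0 1
0 1 1
1 0 0

After press 3 at (0,1):
0 1 0
0 0 1
1 0 0

After press 4 at (2,2):
0 1 0
0 0 0
1 1 1

After press 5 at (2,0):
0 1 0
1 0 0
0 0 1

After press 6 at (0,0):
1 0 0
0 0 0
0 0 1

Answer: 1 0 0
0 0 0
0 0 1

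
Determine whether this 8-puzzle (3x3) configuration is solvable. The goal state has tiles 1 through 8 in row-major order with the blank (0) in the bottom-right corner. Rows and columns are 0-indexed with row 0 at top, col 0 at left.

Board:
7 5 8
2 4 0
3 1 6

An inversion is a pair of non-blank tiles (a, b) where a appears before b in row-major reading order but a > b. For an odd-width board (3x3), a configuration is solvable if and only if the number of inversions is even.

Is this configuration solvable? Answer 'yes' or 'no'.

Answer: no

Derivation:
Inversions (pairs i<j in row-major order where tile[i] > tile[j] > 0): 19
19 is odd, so the puzzle is not solvable.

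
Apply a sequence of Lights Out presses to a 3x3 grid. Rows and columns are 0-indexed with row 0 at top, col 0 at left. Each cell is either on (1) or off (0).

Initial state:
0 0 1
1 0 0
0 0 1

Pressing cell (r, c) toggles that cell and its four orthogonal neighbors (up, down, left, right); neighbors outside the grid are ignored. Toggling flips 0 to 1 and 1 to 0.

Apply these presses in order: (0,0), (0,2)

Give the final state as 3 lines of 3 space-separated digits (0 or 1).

After press 1 at (0,0):
1 1 1
0 0 0
0 0 1

After press 2 at (0,2):
1 0 0
0 0 1
0 0 1

Answer: 1 0 0
0 0 1
0 0 1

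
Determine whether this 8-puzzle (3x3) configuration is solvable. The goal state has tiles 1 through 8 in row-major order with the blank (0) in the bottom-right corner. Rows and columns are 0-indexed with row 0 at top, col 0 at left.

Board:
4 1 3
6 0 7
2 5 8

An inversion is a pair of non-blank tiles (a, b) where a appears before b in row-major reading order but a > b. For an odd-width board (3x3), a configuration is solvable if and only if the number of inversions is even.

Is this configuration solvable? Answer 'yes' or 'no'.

Inversions (pairs i<j in row-major order where tile[i] > tile[j] > 0): 8
8 is even, so the puzzle is solvable.

Answer: yes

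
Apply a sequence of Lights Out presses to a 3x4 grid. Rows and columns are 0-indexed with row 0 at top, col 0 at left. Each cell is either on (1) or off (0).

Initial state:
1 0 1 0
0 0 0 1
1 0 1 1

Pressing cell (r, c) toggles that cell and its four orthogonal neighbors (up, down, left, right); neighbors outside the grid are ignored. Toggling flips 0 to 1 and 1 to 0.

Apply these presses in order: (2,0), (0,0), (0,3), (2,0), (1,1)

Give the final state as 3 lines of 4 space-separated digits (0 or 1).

Answer: 0 0 0 1
0 1 1 0
1 1 1 1

Derivation:
After press 1 at (2,0):
1 0 1 0
1 0 0 1
0 1 1 1

After press 2 at (0,0):
0 1 1 0
0 0 0 1
0 1 1 1

After press 3 at (0,3):
0 1 0 1
0 0 0 0
0 1 1 1

After press 4 at (2,0):
0 1 0 1
1 0 0 0
1 0 1 1

After press 5 at (1,1):
0 0 0 1
0 1 1 0
1 1 1 1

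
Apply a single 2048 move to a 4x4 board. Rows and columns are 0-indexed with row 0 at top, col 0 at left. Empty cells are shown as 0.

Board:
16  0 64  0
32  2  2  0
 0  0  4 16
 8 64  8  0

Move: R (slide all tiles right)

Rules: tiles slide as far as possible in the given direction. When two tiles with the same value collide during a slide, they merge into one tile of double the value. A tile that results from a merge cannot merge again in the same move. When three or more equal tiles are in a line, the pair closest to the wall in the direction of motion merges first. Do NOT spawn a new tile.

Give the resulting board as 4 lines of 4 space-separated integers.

Slide right:
row 0: [16, 0, 64, 0] -> [0, 0, 16, 64]
row 1: [32, 2, 2, 0] -> [0, 0, 32, 4]
row 2: [0, 0, 4, 16] -> [0, 0, 4, 16]
row 3: [8, 64, 8, 0] -> [0, 8, 64, 8]

Answer:  0  0 16 64
 0  0 32  4
 0  0  4 16
 0  8 64  8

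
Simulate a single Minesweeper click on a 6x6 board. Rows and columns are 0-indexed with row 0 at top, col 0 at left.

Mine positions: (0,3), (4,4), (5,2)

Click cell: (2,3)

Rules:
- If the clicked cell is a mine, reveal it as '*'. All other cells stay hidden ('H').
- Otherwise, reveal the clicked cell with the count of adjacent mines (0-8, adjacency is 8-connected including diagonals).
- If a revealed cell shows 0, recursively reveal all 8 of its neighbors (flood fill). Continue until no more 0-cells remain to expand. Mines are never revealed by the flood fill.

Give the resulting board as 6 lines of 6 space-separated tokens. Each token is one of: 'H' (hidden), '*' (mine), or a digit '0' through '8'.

0 0 1 H 1 0
0 0 1 1 1 0
0 0 0 0 0 0
0 0 0 1 1 1
0 1 1 2 H H
0 1 H H H H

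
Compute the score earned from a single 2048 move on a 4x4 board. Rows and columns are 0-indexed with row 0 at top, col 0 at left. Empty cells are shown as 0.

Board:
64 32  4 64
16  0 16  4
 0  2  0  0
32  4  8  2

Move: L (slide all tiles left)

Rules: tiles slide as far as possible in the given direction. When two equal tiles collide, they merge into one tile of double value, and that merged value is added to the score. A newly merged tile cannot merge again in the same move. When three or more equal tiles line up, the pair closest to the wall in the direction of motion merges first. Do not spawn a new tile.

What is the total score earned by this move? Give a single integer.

Answer: 32

Derivation:
Slide left:
row 0: [64, 32, 4, 64] -> [64, 32, 4, 64]  score +0 (running 0)
row 1: [16, 0, 16, 4] -> [32, 4, 0, 0]  score +32 (running 32)
row 2: [0, 2, 0, 0] -> [2, 0, 0, 0]  score +0 (running 32)
row 3: [32, 4, 8, 2] -> [32, 4, 8, 2]  score +0 (running 32)
Board after move:
64 32  4 64
32  4  0  0
 2  0  0  0
32  4  8  2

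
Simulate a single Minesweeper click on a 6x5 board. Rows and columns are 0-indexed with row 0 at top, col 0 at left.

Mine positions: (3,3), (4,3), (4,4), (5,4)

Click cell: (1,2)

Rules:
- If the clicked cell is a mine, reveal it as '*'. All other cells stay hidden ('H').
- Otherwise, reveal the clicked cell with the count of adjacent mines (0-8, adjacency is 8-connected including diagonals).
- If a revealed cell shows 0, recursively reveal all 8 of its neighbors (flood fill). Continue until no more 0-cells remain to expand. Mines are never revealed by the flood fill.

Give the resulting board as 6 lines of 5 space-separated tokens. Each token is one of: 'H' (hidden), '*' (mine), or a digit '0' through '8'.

0 0 0 0 0
0 0 0 0 0
0 0 1 1 1
0 0 2 H H
0 0 2 H H
0 0 1 H H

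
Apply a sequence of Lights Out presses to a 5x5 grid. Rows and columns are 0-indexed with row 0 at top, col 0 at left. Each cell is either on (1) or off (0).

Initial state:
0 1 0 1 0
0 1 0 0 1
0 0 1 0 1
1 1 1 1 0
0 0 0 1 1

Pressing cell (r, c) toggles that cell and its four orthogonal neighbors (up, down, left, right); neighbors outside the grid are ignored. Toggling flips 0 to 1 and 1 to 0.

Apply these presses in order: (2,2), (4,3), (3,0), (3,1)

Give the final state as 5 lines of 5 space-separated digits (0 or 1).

After press 1 at (2,2):
0 1 0 1 0
0 1 1 0 1
0 1 0 1 1
1 1 0 1 0
0 0 0 1 1

After press 2 at (4,3):
0 1 0 1 0
0 1 1 0 1
0 1 0 1 1
1 1 0 0 0
0 0 1 0 0

After press 3 at (3,0):
0 1 0 1 0
0 1 1 0 1
1 1 0 1 1
0 0 0 0 0
1 0 1 0 0

After press 4 at (3,1):
0 1 0 1 0
0 1 1 0 1
1 0 0 1 1
1 1 1 0 0
1 1 1 0 0

Answer: 0 1 0 1 0
0 1 1 0 1
1 0 0 1 1
1 1 1 0 0
1 1 1 0 0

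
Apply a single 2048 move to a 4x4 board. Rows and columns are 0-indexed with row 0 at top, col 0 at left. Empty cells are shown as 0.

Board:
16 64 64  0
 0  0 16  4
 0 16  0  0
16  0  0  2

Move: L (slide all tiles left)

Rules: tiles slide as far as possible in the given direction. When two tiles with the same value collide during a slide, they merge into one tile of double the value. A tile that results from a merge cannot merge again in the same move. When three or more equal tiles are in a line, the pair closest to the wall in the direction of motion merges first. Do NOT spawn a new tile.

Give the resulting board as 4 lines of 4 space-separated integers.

Slide left:
row 0: [16, 64, 64, 0] -> [16, 128, 0, 0]
row 1: [0, 0, 16, 4] -> [16, 4, 0, 0]
row 2: [0, 16, 0, 0] -> [16, 0, 0, 0]
row 3: [16, 0, 0, 2] -> [16, 2, 0, 0]

Answer:  16 128   0   0
 16   4   0   0
 16   0   0   0
 16   2   0   0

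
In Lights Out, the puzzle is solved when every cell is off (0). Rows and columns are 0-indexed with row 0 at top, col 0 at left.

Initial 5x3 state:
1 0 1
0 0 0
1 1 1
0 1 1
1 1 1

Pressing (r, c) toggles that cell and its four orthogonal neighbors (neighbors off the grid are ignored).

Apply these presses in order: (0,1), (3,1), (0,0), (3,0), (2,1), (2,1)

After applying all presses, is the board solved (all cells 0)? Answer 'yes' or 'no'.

Answer: no

Derivation:
After press 1 at (0,1):
0 1 0
0 1 0
1 1 1
0 1 1
1 1 1

After press 2 at (3,1):
0 1 0
0 1 0
1 0 1
1 0 0
1 0 1

After press 3 at (0,0):
1 0 0
1 1 0
1 0 1
1 0 0
1 0 1

After press 4 at (3,0):
1 0 0
1 1 0
0 0 1
0 1 0
0 0 1

After press 5 at (2,1):
1 0 0
1 0 0
1 1 0
0 0 0
0 0 1

After press 6 at (2,1):
1 0 0
1 1 0
0 0 1
0 1 0
0 0 1

Lights still on: 6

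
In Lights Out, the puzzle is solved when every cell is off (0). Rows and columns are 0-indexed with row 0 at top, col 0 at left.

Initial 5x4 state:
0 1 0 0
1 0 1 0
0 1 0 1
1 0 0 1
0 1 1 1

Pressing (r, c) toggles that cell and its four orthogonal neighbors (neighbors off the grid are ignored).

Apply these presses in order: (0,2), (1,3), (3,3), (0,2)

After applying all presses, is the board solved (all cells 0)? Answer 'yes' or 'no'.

Answer: no

Derivation:
After press 1 at (0,2):
0 0 1 1
1 0 0 0
0 1 0 1
1 0 0 1
0 1 1 1

After press 2 at (1,3):
0 0 1 0
1 0 1 1
0 1 0 0
1 0 0 1
0 1 1 1

After press 3 at (3,3):
0 0 1 0
1 0 1 1
0 1 0 1
1 0 1 0
0 1 1 0

After press 4 at (0,2):
0 1 0 1
1 0 0 1
0 1 0 1
1 0 1 0
0 1 1 0

Lights still on: 10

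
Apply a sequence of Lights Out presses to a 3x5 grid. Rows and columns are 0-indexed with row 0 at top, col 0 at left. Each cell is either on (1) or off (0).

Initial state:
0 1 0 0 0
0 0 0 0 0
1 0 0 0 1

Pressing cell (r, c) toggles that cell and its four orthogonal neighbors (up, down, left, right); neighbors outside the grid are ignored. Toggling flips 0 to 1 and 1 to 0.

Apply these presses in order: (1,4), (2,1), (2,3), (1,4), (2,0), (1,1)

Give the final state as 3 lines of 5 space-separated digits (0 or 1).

After press 1 at (1,4):
0 1 0 0 1
0 0 0 1 1
1 0 0 0 0

After press 2 at (2,1):
0 1 0 0 1
0 1 0 1 1
0 1 1 0 0

After press 3 at (2,3):
0 1 0 0 1
0 1 0 0 1
0 1 0 1 1

After press 4 at (1,4):
0 1 0 0 0
0 1 0 1 0
0 1 0 1 0

After press 5 at (2,0):
0 1 0 0 0
1 1 0 1 0
1 0 0 1 0

After press 6 at (1,1):
0 0 0 0 0
0 0 1 1 0
1 1 0 1 0

Answer: 0 0 0 0 0
0 0 1 1 0
1 1 0 1 0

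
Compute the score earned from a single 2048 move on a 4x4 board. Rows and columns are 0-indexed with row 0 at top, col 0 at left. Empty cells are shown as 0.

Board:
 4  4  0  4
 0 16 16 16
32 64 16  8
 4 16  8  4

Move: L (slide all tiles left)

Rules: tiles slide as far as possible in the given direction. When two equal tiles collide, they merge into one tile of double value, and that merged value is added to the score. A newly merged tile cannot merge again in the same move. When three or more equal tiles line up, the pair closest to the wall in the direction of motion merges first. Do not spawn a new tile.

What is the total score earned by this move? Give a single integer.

Slide left:
row 0: [4, 4, 0, 4] -> [8, 4, 0, 0]  score +8 (running 8)
row 1: [0, 16, 16, 16] -> [32, 16, 0, 0]  score +32 (running 40)
row 2: [32, 64, 16, 8] -> [32, 64, 16, 8]  score +0 (running 40)
row 3: [4, 16, 8, 4] -> [4, 16, 8, 4]  score +0 (running 40)
Board after move:
 8  4  0  0
32 16  0  0
32 64 16  8
 4 16  8  4

Answer: 40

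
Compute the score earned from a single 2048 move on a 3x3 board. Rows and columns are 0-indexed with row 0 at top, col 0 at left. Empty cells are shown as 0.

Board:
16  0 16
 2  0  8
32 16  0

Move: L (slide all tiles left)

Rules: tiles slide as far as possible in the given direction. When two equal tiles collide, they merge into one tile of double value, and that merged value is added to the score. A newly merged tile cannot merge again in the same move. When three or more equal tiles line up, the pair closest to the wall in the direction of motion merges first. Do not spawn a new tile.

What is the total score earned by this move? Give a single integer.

Slide left:
row 0: [16, 0, 16] -> [32, 0, 0]  score +32 (running 32)
row 1: [2, 0, 8] -> [2, 8, 0]  score +0 (running 32)
row 2: [32, 16, 0] -> [32, 16, 0]  score +0 (running 32)
Board after move:
32  0  0
 2  8  0
32 16  0

Answer: 32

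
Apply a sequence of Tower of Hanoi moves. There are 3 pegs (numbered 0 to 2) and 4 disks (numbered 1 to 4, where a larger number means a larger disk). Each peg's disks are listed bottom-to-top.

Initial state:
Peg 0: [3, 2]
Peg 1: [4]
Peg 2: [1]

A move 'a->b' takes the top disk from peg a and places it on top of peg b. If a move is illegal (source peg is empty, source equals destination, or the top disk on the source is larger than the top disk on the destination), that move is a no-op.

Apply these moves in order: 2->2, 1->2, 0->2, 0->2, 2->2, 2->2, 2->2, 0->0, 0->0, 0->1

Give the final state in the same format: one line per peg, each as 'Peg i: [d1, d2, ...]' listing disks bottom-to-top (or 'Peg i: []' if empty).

After move 1 (2->2):
Peg 0: [3, 2]
Peg 1: [4]
Peg 2: [1]

After move 2 (1->2):
Peg 0: [3, 2]
Peg 1: [4]
Peg 2: [1]

After move 3 (0->2):
Peg 0: [3, 2]
Peg 1: [4]
Peg 2: [1]

After move 4 (0->2):
Peg 0: [3, 2]
Peg 1: [4]
Peg 2: [1]

After move 5 (2->2):
Peg 0: [3, 2]
Peg 1: [4]
Peg 2: [1]

After move 6 (2->2):
Peg 0: [3, 2]
Peg 1: [4]
Peg 2: [1]

After move 7 (2->2):
Peg 0: [3, 2]
Peg 1: [4]
Peg 2: [1]

After move 8 (0->0):
Peg 0: [3, 2]
Peg 1: [4]
Peg 2: [1]

After move 9 (0->0):
Peg 0: [3, 2]
Peg 1: [4]
Peg 2: [1]

After move 10 (0->1):
Peg 0: [3]
Peg 1: [4, 2]
Peg 2: [1]

Answer: Peg 0: [3]
Peg 1: [4, 2]
Peg 2: [1]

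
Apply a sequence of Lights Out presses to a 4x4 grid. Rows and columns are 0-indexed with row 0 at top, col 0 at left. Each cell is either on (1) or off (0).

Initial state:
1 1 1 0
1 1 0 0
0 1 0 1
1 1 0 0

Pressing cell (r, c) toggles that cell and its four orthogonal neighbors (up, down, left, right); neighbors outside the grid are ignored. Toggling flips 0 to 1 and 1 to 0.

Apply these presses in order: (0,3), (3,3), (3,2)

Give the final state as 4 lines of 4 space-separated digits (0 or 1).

After press 1 at (0,3):
1 1 0 1
1 1 0 1
0 1 0 1
1 1 0 0

After press 2 at (3,3):
1 1 0 1
1 1 0 1
0 1 0 0
1 1 1 1

After press 3 at (3,2):
1 1 0 1
1 1 0 1
0 1 1 0
1 0 0 0

Answer: 1 1 0 1
1 1 0 1
0 1 1 0
1 0 0 0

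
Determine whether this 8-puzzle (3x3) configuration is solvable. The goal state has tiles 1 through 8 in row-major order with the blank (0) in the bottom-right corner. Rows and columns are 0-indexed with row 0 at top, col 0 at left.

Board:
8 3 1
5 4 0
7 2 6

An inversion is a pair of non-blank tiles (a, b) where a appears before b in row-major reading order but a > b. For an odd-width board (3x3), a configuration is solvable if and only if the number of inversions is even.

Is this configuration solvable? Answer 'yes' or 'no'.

Inversions (pairs i<j in row-major order where tile[i] > tile[j] > 0): 14
14 is even, so the puzzle is solvable.

Answer: yes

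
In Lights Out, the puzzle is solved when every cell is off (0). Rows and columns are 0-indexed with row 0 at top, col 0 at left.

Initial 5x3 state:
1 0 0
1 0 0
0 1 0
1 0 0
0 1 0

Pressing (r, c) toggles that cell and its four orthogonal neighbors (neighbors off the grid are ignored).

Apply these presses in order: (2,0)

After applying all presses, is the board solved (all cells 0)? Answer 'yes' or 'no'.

After press 1 at (2,0):
1 0 0
0 0 0
1 0 0
0 0 0
0 1 0

Lights still on: 3

Answer: no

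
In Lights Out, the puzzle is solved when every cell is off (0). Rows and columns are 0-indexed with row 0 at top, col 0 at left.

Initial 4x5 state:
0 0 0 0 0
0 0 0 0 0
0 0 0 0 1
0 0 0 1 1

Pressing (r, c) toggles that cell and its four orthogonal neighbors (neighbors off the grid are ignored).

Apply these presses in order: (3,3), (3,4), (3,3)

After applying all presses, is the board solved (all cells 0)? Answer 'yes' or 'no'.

After press 1 at (3,3):
0 0 0 0 0
0 0 0 0 0
0 0 0 1 1
0 0 1 0 0

After press 2 at (3,4):
0 0 0 0 0
0 0 0 0 0
0 0 0 1 0
0 0 1 1 1

After press 3 at (3,3):
0 0 0 0 0
0 0 0 0 0
0 0 0 0 0
0 0 0 0 0

Lights still on: 0

Answer: yes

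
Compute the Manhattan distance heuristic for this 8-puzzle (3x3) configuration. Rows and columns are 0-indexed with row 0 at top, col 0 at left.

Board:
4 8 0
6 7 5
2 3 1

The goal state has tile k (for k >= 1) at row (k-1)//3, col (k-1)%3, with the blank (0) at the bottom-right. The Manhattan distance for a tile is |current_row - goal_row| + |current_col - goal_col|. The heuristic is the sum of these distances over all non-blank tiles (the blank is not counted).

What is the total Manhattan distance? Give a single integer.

Tile 4: at (0,0), goal (1,0), distance |0-1|+|0-0| = 1
Tile 8: at (0,1), goal (2,1), distance |0-2|+|1-1| = 2
Tile 6: at (1,0), goal (1,2), distance |1-1|+|0-2| = 2
Tile 7: at (1,1), goal (2,0), distance |1-2|+|1-0| = 2
Tile 5: at (1,2), goal (1,1), distance |1-1|+|2-1| = 1
Tile 2: at (2,0), goal (0,1), distance |2-0|+|0-1| = 3
Tile 3: at (2,1), goal (0,2), distance |2-0|+|1-2| = 3
Tile 1: at (2,2), goal (0,0), distance |2-0|+|2-0| = 4
Sum: 1 + 2 + 2 + 2 + 1 + 3 + 3 + 4 = 18

Answer: 18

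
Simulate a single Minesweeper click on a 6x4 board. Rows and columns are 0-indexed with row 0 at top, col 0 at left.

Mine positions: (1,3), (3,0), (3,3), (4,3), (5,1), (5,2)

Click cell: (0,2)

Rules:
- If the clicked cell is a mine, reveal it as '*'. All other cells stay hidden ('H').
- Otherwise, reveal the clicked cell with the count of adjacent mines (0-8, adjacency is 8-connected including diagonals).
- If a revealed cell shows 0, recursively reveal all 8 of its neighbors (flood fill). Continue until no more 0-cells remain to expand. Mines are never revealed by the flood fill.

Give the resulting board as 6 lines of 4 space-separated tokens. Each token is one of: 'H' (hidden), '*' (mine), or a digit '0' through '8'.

H H 1 H
H H H H
H H H H
H H H H
H H H H
H H H H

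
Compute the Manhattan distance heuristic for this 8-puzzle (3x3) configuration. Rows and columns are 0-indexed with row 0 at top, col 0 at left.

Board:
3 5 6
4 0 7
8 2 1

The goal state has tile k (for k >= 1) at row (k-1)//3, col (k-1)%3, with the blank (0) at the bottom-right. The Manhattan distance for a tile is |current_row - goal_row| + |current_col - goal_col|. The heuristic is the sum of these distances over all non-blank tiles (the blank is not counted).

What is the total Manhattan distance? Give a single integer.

Tile 3: (0,0)->(0,2) = 2
Tile 5: (0,1)->(1,1) = 1
Tile 6: (0,2)->(1,2) = 1
Tile 4: (1,0)->(1,0) = 0
Tile 7: (1,2)->(2,0) = 3
Tile 8: (2,0)->(2,1) = 1
Tile 2: (2,1)->(0,1) = 2
Tile 1: (2,2)->(0,0) = 4
Sum: 2 + 1 + 1 + 0 + 3 + 1 + 2 + 4 = 14

Answer: 14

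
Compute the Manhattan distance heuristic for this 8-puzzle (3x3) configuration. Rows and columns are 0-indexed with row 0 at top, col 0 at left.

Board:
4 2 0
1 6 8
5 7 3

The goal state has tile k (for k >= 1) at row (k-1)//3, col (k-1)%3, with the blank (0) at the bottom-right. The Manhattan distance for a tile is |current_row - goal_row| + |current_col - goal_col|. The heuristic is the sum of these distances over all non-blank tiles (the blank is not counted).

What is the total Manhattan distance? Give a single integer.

Tile 4: at (0,0), goal (1,0), distance |0-1|+|0-0| = 1
Tile 2: at (0,1), goal (0,1), distance |0-0|+|1-1| = 0
Tile 1: at (1,0), goal (0,0), distance |1-0|+|0-0| = 1
Tile 6: at (1,1), goal (1,2), distance |1-1|+|1-2| = 1
Tile 8: at (1,2), goal (2,1), distance |1-2|+|2-1| = 2
Tile 5: at (2,0), goal (1,1), distance |2-1|+|0-1| = 2
Tile 7: at (2,1), goal (2,0), distance |2-2|+|1-0| = 1
Tile 3: at (2,2), goal (0,2), distance |2-0|+|2-2| = 2
Sum: 1 + 0 + 1 + 1 + 2 + 2 + 1 + 2 = 10

Answer: 10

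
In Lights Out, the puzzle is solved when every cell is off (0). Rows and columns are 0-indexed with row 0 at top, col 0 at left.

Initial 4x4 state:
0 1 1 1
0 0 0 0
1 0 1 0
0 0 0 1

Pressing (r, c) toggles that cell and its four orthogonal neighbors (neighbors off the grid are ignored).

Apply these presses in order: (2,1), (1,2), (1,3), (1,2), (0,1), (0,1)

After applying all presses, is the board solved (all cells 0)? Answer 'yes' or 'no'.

Answer: no

Derivation:
After press 1 at (2,1):
0 1 1 1
0 1 0 0
0 1 0 0
0 1 0 1

After press 2 at (1,2):
0 1 0 1
0 0 1 1
0 1 1 0
0 1 0 1

After press 3 at (1,3):
0 1 0 0
0 0 0 0
0 1 1 1
0 1 0 1

After press 4 at (1,2):
0 1 1 0
0 1 1 1
0 1 0 1
0 1 0 1

After press 5 at (0,1):
1 0 0 0
0 0 1 1
0 1 0 1
0 1 0 1

After press 6 at (0,1):
0 1 1 0
0 1 1 1
0 1 0 1
0 1 0 1

Lights still on: 9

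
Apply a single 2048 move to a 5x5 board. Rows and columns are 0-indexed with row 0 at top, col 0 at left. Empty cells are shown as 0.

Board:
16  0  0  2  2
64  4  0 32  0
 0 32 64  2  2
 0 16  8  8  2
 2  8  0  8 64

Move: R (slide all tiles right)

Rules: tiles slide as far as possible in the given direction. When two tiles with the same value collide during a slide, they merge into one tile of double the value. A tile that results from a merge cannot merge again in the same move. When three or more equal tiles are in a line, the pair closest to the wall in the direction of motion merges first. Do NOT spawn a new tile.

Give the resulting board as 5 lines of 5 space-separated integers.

Slide right:
row 0: [16, 0, 0, 2, 2] -> [0, 0, 0, 16, 4]
row 1: [64, 4, 0, 32, 0] -> [0, 0, 64, 4, 32]
row 2: [0, 32, 64, 2, 2] -> [0, 0, 32, 64, 4]
row 3: [0, 16, 8, 8, 2] -> [0, 0, 16, 16, 2]
row 4: [2, 8, 0, 8, 64] -> [0, 0, 2, 16, 64]

Answer:  0  0  0 16  4
 0  0 64  4 32
 0  0 32 64  4
 0  0 16 16  2
 0  0  2 16 64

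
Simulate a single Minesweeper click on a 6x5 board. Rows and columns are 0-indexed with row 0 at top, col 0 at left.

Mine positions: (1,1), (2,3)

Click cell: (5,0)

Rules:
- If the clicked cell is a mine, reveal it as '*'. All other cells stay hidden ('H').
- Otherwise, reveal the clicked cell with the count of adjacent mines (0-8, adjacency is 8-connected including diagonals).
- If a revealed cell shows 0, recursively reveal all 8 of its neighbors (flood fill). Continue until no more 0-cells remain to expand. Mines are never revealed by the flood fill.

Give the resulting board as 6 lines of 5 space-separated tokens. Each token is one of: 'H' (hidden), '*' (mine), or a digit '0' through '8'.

H H H H H
H H H H H
1 1 2 H H
0 0 1 1 1
0 0 0 0 0
0 0 0 0 0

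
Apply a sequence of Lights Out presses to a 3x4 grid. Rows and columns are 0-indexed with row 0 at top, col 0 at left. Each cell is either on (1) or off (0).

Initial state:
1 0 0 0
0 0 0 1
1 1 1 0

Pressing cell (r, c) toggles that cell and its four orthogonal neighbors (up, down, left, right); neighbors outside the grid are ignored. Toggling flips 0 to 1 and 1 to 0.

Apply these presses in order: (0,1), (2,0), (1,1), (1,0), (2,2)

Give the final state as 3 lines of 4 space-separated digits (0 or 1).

After press 1 at (0,1):
0 1 1 0
0 1 0 1
1 1 1 0

After press 2 at (2,0):
0 1 1 0
1 1 0 1
0 0 1 0

After press 3 at (1,1):
0 0 1 0
0 0 1 1
0 1 1 0

After press 4 at (1,0):
1 0 1 0
1 1 1 1
1 1 1 0

After press 5 at (2,2):
1 0 1 0
1 1 0 1
1 0 0 1

Answer: 1 0 1 0
1 1 0 1
1 0 0 1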